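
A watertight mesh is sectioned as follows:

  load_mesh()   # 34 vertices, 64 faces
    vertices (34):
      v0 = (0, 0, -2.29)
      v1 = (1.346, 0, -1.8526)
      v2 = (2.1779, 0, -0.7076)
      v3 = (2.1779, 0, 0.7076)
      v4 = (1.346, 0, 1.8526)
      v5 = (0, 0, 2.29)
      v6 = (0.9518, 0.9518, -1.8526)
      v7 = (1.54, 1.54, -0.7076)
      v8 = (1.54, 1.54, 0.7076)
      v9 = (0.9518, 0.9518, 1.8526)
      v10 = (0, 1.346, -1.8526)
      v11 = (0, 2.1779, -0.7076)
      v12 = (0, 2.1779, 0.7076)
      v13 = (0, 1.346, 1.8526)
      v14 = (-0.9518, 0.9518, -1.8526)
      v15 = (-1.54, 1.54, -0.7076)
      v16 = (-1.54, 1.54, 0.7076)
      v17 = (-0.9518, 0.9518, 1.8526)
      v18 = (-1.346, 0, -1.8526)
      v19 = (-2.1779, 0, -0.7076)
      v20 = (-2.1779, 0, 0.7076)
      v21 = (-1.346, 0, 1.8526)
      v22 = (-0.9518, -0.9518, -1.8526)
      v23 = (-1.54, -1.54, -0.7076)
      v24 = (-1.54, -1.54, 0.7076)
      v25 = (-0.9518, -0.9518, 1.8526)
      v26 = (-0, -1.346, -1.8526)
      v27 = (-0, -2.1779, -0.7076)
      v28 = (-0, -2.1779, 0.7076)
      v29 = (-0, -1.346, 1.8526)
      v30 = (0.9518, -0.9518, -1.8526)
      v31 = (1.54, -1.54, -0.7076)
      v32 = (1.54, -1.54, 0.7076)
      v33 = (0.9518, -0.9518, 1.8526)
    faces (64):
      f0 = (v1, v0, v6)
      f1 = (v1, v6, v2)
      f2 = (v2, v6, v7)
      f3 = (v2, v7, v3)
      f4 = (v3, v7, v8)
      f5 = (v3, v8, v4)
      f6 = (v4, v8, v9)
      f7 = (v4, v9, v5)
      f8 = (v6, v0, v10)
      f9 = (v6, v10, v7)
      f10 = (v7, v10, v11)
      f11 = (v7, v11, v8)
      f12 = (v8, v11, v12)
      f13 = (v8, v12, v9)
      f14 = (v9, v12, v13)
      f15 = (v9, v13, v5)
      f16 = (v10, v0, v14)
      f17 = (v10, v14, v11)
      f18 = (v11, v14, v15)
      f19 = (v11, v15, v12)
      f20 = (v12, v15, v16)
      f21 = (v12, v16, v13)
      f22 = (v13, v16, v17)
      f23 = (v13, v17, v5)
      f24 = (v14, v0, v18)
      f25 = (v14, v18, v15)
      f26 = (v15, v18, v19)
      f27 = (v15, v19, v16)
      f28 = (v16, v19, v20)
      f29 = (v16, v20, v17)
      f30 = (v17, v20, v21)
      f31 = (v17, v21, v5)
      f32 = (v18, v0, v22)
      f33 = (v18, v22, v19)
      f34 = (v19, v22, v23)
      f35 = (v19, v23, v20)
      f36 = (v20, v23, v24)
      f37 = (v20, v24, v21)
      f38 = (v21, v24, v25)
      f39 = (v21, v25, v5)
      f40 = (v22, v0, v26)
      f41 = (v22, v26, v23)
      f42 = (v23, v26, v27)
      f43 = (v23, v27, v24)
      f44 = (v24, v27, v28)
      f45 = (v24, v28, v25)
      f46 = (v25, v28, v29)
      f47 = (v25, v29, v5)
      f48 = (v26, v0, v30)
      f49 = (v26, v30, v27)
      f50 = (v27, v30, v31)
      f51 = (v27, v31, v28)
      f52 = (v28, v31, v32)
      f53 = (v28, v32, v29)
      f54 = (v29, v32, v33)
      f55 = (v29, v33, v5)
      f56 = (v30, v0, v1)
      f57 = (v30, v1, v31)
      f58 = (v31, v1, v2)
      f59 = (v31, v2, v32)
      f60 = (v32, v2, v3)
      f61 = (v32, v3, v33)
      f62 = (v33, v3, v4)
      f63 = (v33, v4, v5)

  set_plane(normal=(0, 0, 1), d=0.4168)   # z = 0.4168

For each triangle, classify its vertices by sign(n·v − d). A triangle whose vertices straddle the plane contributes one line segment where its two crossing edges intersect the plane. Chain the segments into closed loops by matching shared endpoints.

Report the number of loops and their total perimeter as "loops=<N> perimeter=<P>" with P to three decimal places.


loops=1 perimeter=13.335

Straddling triangles (16 of 64):
  (v2,v7,v3) [--+] → (2.04682, 0.316444, 0.4168)–(2.1779, 0, 0.4168)  len=0.3425
  (v3,v7,v8) [+-+] → (2.04682, 0.316444, 0.4168)–(1.54, 1.54, 0.4168)  len=1.3244
  (v7,v11,v8) [--+] → (1.22356, 1.67108, 0.4168)–(1.54, 1.54, 0.4168)  len=0.3425
  (v8,v11,v12) [+-+] → (1.22356, 1.67108, 0.4168)–(0, 2.1779, 0.4168)  len=1.3244
  (v11,v15,v12) [--+] → (-0.316444, 2.04682, 0.4168)–(0, 2.1779, 0.4168)  len=0.3425
  (v12,v15,v16) [+-+] → (-0.316444, 2.04682, 0.4168)–(-1.54, 1.54, 0.4168)  len=1.3244
  (v15,v19,v16) [--+] → (-1.67108, 1.22356, 0.4168)–(-1.54, 1.54, 0.4168)  len=0.3425
  (v16,v19,v20) [+-+] → (-1.67108, 1.22356, 0.4168)–(-2.1779, 0, 0.4168)  len=1.3244
  (v19,v23,v20) [--+] → (-2.04682, -0.316444, 0.4168)–(-2.1779, 0, 0.4168)  len=0.3425
  (v20,v23,v24) [+-+] → (-2.04682, -0.316444, 0.4168)–(-1.54, -1.54, 0.4168)  len=1.3244
  (v23,v27,v24) [--+] → (-1.22356, -1.67108, 0.4168)–(-1.54, -1.54, 0.4168)  len=0.3425
  (v24,v27,v28) [+-+] → (-1.22356, -1.67108, 0.4168)–(0, -2.1779, 0.4168)  len=1.3244
  (v27,v31,v28) [--+] → (0.316444, -2.04682, 0.4168)–(0, -2.1779, 0.4168)  len=0.3425
  (v28,v31,v32) [+-+] → (0.316444, -2.04682, 0.4168)–(1.54, -1.54, 0.4168)  len=1.3244
  (v31,v2,v32) [--+] → (1.67108, -1.22356, 0.4168)–(1.54, -1.54, 0.4168)  len=0.3425
  (v32,v2,v3) [+-+] → (1.67108, -1.22356, 0.4168)–(2.1779, 0, 0.4168)  len=1.3244

Chained into 1 loop(s):
  loop 1: 16 segments, perimeter = 13.3351
Total perimeter = 13.335


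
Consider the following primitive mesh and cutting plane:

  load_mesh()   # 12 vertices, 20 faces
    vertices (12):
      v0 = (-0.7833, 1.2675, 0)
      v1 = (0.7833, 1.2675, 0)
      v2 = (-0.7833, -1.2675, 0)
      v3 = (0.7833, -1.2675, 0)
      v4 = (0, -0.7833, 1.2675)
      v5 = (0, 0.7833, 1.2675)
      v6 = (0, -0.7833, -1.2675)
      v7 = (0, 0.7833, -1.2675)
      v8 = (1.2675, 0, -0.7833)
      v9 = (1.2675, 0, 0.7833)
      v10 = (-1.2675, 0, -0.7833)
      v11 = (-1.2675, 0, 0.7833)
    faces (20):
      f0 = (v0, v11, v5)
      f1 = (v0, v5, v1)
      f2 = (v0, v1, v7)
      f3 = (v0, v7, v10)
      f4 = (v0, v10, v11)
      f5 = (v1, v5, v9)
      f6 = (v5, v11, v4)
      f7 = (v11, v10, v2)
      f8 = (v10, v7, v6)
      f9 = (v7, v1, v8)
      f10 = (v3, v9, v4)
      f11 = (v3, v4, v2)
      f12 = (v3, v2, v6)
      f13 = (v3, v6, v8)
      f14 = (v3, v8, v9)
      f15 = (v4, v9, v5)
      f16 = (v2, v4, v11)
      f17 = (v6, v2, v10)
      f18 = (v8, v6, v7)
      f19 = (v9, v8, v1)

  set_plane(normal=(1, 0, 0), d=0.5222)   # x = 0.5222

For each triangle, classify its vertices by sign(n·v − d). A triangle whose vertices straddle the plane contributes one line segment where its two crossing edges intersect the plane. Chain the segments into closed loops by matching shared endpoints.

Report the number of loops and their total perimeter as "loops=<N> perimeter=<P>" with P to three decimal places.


loops=1 perimeter=7.303

Straddling triangles (10 of 20):
  (v0,v5,v1) [--+] → (0.5222, 1.1061, 0.4225)–(0.5222, 1.2675, 0)  len=0.4523
  (v0,v1,v7) [-+-] → (0.5222, 1.2675, 0)–(0.5222, 1.1061, -0.4225)  len=0.4523
  (v1,v5,v9) [+-+] → (0.5222, 1.1061, 0.4225)–(0.5222, 0.460587, 1.06801)  len=0.9129
  (v7,v1,v8) [-++] → (0.5222, 1.1061, -0.4225)–(0.5222, 0.460587, -1.06801)  len=0.9129
  (v3,v9,v4) [++-] → (0.5222, -0.460587, 1.06801)–(0.5222, -1.1061, 0.4225)  len=0.9129
  (v3,v4,v2) [+--] → (0.5222, -1.1061, 0.4225)–(0.5222, -1.2675, 0)  len=0.4523
  (v3,v2,v6) [+--] → (0.5222, -1.2675, 0)–(0.5222, -1.1061, -0.4225)  len=0.4523
  (v3,v6,v8) [+-+] → (0.5222, -1.1061, -0.4225)–(0.5222, -0.460587, -1.06801)  len=0.9129
  (v4,v9,v5) [-+-] → (0.5222, -0.460587, 1.06801)–(0.5222, 0.460587, 1.06801)  len=0.9212
  (v8,v6,v7) [+--] → (0.5222, -0.460587, -1.06801)–(0.5222, 0.460587, -1.06801)  len=0.9212

Chained into 1 loop(s):
  loop 1: 10 segments, perimeter = 7.3030
Total perimeter = 7.303


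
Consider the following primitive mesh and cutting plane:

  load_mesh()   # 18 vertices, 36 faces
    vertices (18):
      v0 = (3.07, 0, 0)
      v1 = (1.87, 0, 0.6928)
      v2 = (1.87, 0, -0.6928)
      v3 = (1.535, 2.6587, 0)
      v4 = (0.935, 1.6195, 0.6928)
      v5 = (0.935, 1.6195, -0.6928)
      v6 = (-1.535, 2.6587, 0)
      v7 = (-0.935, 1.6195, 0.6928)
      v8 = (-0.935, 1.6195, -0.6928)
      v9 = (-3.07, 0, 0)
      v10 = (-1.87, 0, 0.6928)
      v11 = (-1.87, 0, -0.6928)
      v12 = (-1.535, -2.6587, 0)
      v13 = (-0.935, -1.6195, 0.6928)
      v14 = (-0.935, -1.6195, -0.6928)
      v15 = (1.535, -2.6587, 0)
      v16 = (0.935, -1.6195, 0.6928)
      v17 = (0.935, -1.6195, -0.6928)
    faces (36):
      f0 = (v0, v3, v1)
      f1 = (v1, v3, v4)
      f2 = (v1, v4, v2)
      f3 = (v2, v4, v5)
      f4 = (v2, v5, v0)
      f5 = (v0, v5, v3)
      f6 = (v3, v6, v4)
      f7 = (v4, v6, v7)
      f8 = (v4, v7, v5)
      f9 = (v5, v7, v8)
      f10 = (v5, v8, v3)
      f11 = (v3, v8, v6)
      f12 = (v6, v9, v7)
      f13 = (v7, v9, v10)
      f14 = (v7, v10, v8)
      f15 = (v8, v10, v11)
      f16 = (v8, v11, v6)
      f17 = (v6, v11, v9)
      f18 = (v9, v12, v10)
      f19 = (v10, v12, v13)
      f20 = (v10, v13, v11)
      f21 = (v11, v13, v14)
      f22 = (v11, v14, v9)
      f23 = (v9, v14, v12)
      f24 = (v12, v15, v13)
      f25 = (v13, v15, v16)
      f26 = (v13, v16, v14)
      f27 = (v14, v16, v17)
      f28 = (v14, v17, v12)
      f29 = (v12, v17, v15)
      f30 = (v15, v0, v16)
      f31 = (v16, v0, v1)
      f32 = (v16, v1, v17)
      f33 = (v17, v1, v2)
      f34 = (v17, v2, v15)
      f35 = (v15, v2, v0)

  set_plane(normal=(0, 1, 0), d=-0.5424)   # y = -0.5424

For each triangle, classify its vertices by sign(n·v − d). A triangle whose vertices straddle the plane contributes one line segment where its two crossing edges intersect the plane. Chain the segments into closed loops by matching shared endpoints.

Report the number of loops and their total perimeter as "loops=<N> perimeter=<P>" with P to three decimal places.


Straddling triangles (12 of 36):
  (v9,v12,v10) [+-+] → (-2.75685, -0.5424, 0)–(-1.80166, -0.5424, 0.551462)  len=1.1029
  (v10,v12,v13) [+--] → (-1.80166, -0.5424, 0.551462)–(-1.55685, -0.5424, 0.6928)  len=0.2827
  (v10,v13,v11) [+-+] → (-1.55685, -0.5424, 0.6928)–(-1.55685, -0.5424, -0.228737)  len=0.9215
  (v11,v13,v14) [+--] → (-1.55685, -0.5424, -0.228737)–(-1.55685, -0.5424, -0.6928)  len=0.4641
  (v11,v14,v9) [+-+] → (-1.55685, -0.5424, -0.6928)–(-2.35495, -0.5424, -0.232031)  len=0.9216
  (v9,v14,v12) [+--] → (-2.35495, -0.5424, -0.232031)–(-2.75685, -0.5424, 0)  len=0.4641
  (v15,v0,v16) [-+-] → (2.75685, -0.5424, 0)–(2.35495, -0.5424, 0.232031)  len=0.4641
  (v16,v0,v1) [-++] → (2.35495, -0.5424, 0.232031)–(1.55685, -0.5424, 0.6928)  len=0.9216
  (v16,v1,v17) [-+-] → (1.55685, -0.5424, 0.6928)–(1.55685, -0.5424, 0.228737)  len=0.4641
  (v17,v1,v2) [-++] → (1.55685, -0.5424, 0.228737)–(1.55685, -0.5424, -0.6928)  len=0.9215
  (v17,v2,v15) [-+-] → (1.55685, -0.5424, -0.6928)–(1.80166, -0.5424, -0.551462)  len=0.2827
  (v15,v2,v0) [-++] → (1.80166, -0.5424, -0.551462)–(2.75685, -0.5424, 0)  len=1.1029

Chained into 2 loop(s):
  loop 1: 6 segments, perimeter = 4.1569
  loop 2: 6 segments, perimeter = 4.1569
Total perimeter = 8.314

loops=2 perimeter=8.314


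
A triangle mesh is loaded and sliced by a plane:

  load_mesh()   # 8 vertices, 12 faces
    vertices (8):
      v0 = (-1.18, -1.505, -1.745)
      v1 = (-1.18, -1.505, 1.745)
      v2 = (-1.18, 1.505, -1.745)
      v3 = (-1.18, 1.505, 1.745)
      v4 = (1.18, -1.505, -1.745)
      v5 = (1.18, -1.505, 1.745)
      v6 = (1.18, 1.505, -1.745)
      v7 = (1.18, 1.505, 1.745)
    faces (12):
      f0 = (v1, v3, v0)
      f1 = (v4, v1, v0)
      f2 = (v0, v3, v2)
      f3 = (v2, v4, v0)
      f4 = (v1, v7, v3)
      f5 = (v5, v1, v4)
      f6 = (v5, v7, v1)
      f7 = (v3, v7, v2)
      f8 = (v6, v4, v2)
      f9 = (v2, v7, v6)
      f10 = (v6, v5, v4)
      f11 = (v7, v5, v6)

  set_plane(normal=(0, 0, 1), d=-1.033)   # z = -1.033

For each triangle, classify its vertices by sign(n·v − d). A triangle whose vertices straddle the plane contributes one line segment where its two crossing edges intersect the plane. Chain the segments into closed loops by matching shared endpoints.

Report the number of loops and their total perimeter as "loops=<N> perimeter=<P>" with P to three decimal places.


Straddling triangles (8 of 12):
  (v1,v3,v0) [++-] → (-1.18, -0.890926, -1.033)–(-1.18, -1.505, -1.033)  len=0.6141
  (v4,v1,v0) [-+-] → (0.698533, -1.505, -1.033)–(-1.18, -1.505, -1.033)  len=1.8785
  (v0,v3,v2) [-+-] → (-1.18, -0.890926, -1.033)–(-1.18, 1.505, -1.033)  len=2.3959
  (v5,v1,v4) [++-] → (0.698533, -1.505, -1.033)–(1.18, -1.505, -1.033)  len=0.4815
  (v3,v7,v2) [++-] → (-0.698533, 1.505, -1.033)–(-1.18, 1.505, -1.033)  len=0.4815
  (v2,v7,v6) [-+-] → (-0.698533, 1.505, -1.033)–(1.18, 1.505, -1.033)  len=1.8785
  (v6,v5,v4) [-+-] → (1.18, 0.890926, -1.033)–(1.18, -1.505, -1.033)  len=2.3959
  (v7,v5,v6) [++-] → (1.18, 0.890926, -1.033)–(1.18, 1.505, -1.033)  len=0.6141

Chained into 1 loop(s):
  loop 1: 8 segments, perimeter = 10.7400
Total perimeter = 10.740

loops=1 perimeter=10.740


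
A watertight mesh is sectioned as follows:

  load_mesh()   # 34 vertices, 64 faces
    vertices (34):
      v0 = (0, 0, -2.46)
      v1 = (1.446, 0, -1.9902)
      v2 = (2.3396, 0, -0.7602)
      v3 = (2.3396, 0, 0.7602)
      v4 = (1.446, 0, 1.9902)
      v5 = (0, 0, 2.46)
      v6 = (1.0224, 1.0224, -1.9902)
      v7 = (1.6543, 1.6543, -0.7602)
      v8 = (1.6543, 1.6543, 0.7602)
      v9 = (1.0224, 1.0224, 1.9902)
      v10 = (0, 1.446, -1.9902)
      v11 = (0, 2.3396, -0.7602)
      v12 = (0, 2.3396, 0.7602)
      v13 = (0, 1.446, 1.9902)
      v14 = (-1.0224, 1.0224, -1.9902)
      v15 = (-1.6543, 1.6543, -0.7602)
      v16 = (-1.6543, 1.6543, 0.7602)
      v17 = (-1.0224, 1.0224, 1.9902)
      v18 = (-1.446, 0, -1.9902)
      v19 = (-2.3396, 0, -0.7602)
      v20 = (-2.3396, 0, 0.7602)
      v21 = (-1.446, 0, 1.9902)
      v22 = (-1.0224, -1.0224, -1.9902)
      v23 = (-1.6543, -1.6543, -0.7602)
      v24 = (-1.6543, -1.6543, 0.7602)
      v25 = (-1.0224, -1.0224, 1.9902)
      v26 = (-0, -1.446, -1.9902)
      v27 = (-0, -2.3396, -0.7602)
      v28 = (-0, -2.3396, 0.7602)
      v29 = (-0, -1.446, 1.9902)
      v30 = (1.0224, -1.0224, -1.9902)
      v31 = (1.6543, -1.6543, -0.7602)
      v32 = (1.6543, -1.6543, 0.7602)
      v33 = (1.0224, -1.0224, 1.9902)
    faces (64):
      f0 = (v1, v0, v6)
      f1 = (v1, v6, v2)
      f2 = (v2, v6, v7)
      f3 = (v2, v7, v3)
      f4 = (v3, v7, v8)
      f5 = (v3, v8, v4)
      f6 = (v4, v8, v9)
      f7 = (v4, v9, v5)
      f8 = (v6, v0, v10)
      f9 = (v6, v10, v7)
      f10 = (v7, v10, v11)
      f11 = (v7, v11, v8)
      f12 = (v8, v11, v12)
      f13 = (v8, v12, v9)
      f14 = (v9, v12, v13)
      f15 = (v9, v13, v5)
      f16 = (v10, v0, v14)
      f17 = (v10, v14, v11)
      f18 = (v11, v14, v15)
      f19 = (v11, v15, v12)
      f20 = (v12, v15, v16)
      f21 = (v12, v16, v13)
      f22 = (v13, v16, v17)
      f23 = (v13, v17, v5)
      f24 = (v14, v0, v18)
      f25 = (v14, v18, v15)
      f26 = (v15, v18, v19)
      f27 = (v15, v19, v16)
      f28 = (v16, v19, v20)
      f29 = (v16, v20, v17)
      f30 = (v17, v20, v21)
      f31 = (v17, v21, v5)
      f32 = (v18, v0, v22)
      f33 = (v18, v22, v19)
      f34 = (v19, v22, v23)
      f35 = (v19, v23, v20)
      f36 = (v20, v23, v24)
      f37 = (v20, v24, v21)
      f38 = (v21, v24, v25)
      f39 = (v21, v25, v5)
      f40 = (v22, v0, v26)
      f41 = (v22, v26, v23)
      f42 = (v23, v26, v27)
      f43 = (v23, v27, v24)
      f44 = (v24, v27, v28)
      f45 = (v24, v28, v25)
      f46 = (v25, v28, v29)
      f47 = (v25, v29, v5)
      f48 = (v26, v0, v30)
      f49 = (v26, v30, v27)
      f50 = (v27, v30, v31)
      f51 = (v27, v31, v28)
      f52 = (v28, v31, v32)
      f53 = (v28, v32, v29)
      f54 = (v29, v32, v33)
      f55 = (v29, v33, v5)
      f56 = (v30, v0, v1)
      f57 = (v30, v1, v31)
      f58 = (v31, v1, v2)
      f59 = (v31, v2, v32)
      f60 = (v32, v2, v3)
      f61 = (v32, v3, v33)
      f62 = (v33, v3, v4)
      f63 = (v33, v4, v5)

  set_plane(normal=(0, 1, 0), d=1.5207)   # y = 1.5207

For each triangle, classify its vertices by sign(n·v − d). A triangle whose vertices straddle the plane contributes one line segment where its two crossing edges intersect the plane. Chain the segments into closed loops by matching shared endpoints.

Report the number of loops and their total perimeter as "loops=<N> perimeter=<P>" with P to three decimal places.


Straddling triangles (18 of 64):
  (v2,v6,v7) [--+] → (1.5207, 1.5207, -1.02025)–(1.70964, 1.5207, -0.7602)  len=0.3214
  (v2,v7,v3) [-+-] → (1.70964, 1.5207, -0.7602)–(1.70964, 1.5207, -0.637414)  len=0.1228
  (v3,v7,v8) [-++] → (1.70964, 1.5207, -0.637414)–(1.70964, 1.5207, 0.7602)  len=1.3976
  (v3,v8,v4) [-+-] → (1.70964, 1.5207, 0.7602)–(1.63748, 1.5207, 0.859534)  len=0.1228
  (v4,v8,v9) [-+-] → (1.63748, 1.5207, 0.859534)–(1.5207, 1.5207, 1.02025)  len=0.1987
  (v6,v10,v7) [--+] → (0.593261, 1.5207, -1.5491)–(1.5207, 1.5207, -1.02025)  len=1.0676
  (v7,v10,v11) [+-+] → (0.593261, 1.5207, -1.5491)–(0, 1.5207, -1.88738)  len=0.6829
  (v8,v12,v9) [++-] → (0.635624, 1.5207, 1.52489)–(1.5207, 1.5207, 1.02025)  len=1.0188
  (v9,v12,v13) [-+-] → (0.635624, 1.5207, 1.52489)–(0, 1.5207, 1.88738)  len=0.7317
  (v10,v14,v11) [--+] → (-0.635624, 1.5207, -1.52489)–(0, 1.5207, -1.88738)  len=0.7317
  (v11,v14,v15) [+-+] → (-0.635624, 1.5207, -1.52489)–(-1.5207, 1.5207, -1.02025)  len=1.0188
  (v12,v16,v13) [++-] → (-0.593261, 1.5207, 1.5491)–(0, 1.5207, 1.88738)  len=0.6829
  (v13,v16,v17) [-+-] → (-0.593261, 1.5207, 1.5491)–(-1.5207, 1.5207, 1.02025)  len=1.0676
  (v14,v18,v15) [--+] → (-1.63748, 1.5207, -0.859534)–(-1.5207, 1.5207, -1.02025)  len=0.1987
  (v15,v18,v19) [+--] → (-1.63748, 1.5207, -0.859534)–(-1.70964, 1.5207, -0.7602)  len=0.1228
  (v15,v19,v16) [+-+] → (-1.70964, 1.5207, -0.7602)–(-1.70964, 1.5207, 0.637414)  len=1.3976
  (v16,v19,v20) [+--] → (-1.70964, 1.5207, 0.637414)–(-1.70964, 1.5207, 0.7602)  len=0.1228
  (v16,v20,v17) [+--] → (-1.70964, 1.5207, 0.7602)–(-1.5207, 1.5207, 1.02025)  len=0.3214

Chained into 1 loop(s):
  loop 1: 18 segments, perimeter = 11.3288
Total perimeter = 11.329

loops=1 perimeter=11.329


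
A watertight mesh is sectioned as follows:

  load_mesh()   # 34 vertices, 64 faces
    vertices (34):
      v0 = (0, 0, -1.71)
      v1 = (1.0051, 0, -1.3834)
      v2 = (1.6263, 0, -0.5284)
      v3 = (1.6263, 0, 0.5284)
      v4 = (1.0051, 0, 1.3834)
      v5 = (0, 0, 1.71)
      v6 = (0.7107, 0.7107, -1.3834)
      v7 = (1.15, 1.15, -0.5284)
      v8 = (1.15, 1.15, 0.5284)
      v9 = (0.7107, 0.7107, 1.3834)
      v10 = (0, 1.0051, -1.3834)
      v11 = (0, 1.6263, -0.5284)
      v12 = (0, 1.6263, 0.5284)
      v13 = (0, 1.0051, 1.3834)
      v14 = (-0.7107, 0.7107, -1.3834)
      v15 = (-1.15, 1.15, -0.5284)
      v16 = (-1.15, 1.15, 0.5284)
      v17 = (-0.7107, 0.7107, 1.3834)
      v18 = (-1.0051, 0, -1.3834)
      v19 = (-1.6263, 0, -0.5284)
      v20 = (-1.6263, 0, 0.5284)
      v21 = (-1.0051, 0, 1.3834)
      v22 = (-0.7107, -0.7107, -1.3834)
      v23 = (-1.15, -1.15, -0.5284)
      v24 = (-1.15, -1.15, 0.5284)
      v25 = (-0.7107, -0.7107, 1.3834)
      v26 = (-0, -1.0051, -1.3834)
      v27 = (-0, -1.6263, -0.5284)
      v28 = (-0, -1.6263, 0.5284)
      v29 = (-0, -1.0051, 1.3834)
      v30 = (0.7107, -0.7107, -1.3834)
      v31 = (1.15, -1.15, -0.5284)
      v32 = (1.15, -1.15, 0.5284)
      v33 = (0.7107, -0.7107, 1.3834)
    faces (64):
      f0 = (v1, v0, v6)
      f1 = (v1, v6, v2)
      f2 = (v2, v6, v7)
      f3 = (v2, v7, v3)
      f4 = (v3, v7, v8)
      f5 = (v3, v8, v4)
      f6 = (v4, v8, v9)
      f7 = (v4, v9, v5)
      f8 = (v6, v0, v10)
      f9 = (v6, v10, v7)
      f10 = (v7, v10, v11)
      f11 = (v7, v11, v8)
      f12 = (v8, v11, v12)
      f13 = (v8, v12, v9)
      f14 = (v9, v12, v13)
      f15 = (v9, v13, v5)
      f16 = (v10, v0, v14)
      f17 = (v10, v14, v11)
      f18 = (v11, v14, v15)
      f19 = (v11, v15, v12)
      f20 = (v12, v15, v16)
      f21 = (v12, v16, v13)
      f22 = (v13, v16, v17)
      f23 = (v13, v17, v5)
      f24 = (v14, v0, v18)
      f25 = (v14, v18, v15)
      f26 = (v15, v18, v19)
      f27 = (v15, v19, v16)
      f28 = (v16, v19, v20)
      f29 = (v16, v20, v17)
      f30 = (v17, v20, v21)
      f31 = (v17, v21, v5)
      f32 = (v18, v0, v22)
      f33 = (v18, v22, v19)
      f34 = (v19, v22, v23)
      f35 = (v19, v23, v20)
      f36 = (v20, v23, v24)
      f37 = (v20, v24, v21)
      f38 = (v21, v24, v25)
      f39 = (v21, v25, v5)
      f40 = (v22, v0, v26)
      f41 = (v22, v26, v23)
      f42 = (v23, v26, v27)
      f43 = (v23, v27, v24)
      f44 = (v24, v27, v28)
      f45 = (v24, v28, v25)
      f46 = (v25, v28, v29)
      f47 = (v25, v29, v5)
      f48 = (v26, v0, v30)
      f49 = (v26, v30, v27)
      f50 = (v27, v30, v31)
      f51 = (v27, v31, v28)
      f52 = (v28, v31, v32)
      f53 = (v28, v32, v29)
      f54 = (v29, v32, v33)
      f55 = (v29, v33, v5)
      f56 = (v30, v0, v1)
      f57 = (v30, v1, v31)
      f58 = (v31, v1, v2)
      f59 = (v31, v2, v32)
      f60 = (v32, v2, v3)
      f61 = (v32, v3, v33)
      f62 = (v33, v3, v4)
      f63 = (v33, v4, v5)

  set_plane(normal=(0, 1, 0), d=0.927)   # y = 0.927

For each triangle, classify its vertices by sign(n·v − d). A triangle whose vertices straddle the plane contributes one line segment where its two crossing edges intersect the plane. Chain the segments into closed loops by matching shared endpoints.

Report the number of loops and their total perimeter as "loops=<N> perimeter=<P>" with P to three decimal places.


Straddling triangles (20 of 64):
  (v2,v6,v7) [--+] → (0.927, 0.927, -0.96242)–(1.24236, 0.927, -0.5284)  len=0.5365
  (v2,v7,v3) [-+-] → (1.24236, 0.927, -0.5284)–(1.24236, 0.927, -0.323473)  len=0.2049
  (v3,v7,v8) [-++] → (1.24236, 0.927, -0.323473)–(1.24236, 0.927, 0.5284)  len=0.8519
  (v3,v8,v4) [-+-] → (1.24236, 0.927, 0.5284)–(1.1219, 0.927, 0.694196)  len=0.2049
  (v4,v8,v9) [-+-] → (1.1219, 0.927, 0.694196)–(0.927, 0.927, 0.96242)  len=0.3316
  (v6,v0,v10) [--+] → (0, 0.927, -1.40878)–(0.188538, 0.927, -1.3834)  len=0.1902
  (v6,v10,v7) [-++] → (0.188538, 0.927, -1.3834)–(0.927, 0.927, -0.96242)  len=0.8500
  (v8,v12,v9) [++-] → (0.542805, 0.927, 1.18142)–(0.927, 0.927, 0.96242)  len=0.4422
  (v9,v12,v13) [-++] → (0.542805, 0.927, 1.18142)–(0.188538, 0.927, 1.3834)  len=0.4078
  (v9,v13,v5) [-+-] → (0.188538, 0.927, 1.3834)–(0, 0.927, 1.40878)  len=0.1902
  (v10,v0,v14) [+--] → (0, 0.927, -1.40878)–(-0.188538, 0.927, -1.3834)  len=0.1902
  (v10,v14,v11) [+-+] → (-0.188538, 0.927, -1.3834)–(-0.542805, 0.927, -1.18142)  len=0.4078
  (v11,v14,v15) [+-+] → (-0.542805, 0.927, -1.18142)–(-0.927, 0.927, -0.96242)  len=0.4422
  (v13,v16,v17) [++-] → (-0.927, 0.927, 0.96242)–(-0.188538, 0.927, 1.3834)  len=0.8500
  (v13,v17,v5) [+--] → (-0.188538, 0.927, 1.3834)–(0, 0.927, 1.40878)  len=0.1902
  (v14,v18,v15) [--+] → (-1.1219, 0.927, -0.694196)–(-0.927, 0.927, -0.96242)  len=0.3316
  (v15,v18,v19) [+--] → (-1.1219, 0.927, -0.694196)–(-1.24236, 0.927, -0.5284)  len=0.2049
  (v15,v19,v16) [+-+] → (-1.24236, 0.927, -0.5284)–(-1.24236, 0.927, 0.323473)  len=0.8519
  (v16,v19,v20) [+--] → (-1.24236, 0.927, 0.323473)–(-1.24236, 0.927, 0.5284)  len=0.2049
  (v16,v20,v17) [+--] → (-1.24236, 0.927, 0.5284)–(-0.927, 0.927, 0.96242)  len=0.5365

Chained into 1 loop(s):
  loop 1: 20 segments, perimeter = 8.4206
Total perimeter = 8.421

loops=1 perimeter=8.421


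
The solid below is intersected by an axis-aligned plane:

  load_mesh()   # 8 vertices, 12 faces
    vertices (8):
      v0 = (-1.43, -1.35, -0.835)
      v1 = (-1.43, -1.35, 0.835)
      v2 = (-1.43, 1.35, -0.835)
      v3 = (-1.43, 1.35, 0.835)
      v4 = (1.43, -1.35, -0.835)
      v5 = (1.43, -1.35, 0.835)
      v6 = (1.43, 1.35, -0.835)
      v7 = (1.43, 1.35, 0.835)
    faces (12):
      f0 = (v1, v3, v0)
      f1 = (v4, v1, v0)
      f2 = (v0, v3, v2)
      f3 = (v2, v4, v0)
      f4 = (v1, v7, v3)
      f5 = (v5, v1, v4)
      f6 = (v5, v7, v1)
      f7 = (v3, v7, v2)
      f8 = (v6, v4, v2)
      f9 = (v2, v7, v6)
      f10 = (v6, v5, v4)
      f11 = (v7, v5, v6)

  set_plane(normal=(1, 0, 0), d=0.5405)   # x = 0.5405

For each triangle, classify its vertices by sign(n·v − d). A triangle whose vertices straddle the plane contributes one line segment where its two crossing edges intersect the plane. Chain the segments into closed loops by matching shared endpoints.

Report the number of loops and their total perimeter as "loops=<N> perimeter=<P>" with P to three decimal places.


Straddling triangles (8 of 12):
  (v4,v1,v0) [+--] → (0.5405, -1.35, -0.315607)–(0.5405, -1.35, -0.835)  len=0.5194
  (v2,v4,v0) [-+-] → (0.5405, -0.510262, -0.835)–(0.5405, -1.35, -0.835)  len=0.8397
  (v1,v7,v3) [-+-] → (0.5405, 0.510262, 0.835)–(0.5405, 1.35, 0.835)  len=0.8397
  (v5,v1,v4) [+-+] → (0.5405, -1.35, 0.835)–(0.5405, -1.35, -0.315607)  len=1.1506
  (v5,v7,v1) [++-] → (0.5405, 0.510262, 0.835)–(0.5405, -1.35, 0.835)  len=1.8603
  (v3,v7,v2) [-+-] → (0.5405, 1.35, 0.835)–(0.5405, 1.35, 0.315607)  len=0.5194
  (v6,v4,v2) [++-] → (0.5405, -0.510262, -0.835)–(0.5405, 1.35, -0.835)  len=1.8603
  (v2,v7,v6) [-++] → (0.5405, 1.35, 0.315607)–(0.5405, 1.35, -0.835)  len=1.1506

Chained into 1 loop(s):
  loop 1: 8 segments, perimeter = 8.7400
Total perimeter = 8.740

loops=1 perimeter=8.740


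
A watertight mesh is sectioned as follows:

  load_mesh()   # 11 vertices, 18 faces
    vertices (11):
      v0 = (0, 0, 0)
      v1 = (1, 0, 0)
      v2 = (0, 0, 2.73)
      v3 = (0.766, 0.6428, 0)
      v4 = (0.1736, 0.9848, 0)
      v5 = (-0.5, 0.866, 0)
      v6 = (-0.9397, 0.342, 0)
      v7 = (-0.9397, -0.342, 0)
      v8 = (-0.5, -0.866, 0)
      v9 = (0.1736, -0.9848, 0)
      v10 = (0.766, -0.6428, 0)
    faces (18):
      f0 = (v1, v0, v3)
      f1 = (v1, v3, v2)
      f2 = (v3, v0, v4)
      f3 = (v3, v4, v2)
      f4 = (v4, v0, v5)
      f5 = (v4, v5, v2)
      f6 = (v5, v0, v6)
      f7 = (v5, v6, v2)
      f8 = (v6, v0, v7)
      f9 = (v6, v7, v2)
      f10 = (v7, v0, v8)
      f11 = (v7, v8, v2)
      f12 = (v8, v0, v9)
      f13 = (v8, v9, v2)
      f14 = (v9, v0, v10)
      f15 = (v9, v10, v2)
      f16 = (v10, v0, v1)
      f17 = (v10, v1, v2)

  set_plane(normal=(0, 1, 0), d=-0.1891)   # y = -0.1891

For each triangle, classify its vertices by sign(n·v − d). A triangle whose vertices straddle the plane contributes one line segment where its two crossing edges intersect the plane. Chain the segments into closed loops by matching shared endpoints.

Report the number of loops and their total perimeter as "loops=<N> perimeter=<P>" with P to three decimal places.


loops=1 perimeter=6.713

Straddling triangles (10 of 18):
  (v6,v0,v7) [++-] → (-0.519583, -0.1891, 0)–(-0.9397, -0.1891, 0)  len=0.4201
  (v6,v7,v2) [+-+] → (-0.9397, -0.1891, 0)–(-0.519583, -0.1891, 1.22052)  len=1.2908
  (v7,v0,v8) [-+-] → (-0.519583, -0.1891, 0)–(-0.10918, -0.1891, 0)  len=0.4104
  (v7,v8,v2) [--+] → (-0.10918, -0.1891, 2.13388)–(-0.519583, -0.1891, 1.22052)  len=1.0013
  (v8,v0,v9) [-+-] → (-0.10918, -0.1891, 0)–(0.0333344, -0.1891, 0)  len=0.1425
  (v8,v9,v2) [--+] → (0.0333344, -0.1891, 2.20579)–(-0.10918, -0.1891, 2.13388)  len=0.1596
  (v9,v0,v10) [-+-] → (0.0333344, -0.1891, 0)–(0.225343, -0.1891, 0)  len=0.1920
  (v9,v10,v2) [--+] → (0.225343, -0.1891, 1.92688)–(0.0333344, -0.1891, 2.20579)  len=0.3386
  (v10,v0,v1) [-++] → (0.225343, -0.1891, 0)–(0.931161, -0.1891, 0)  len=0.7058
  (v10,v1,v2) [-++] → (0.931161, -0.1891, 0)–(0.225343, -0.1891, 1.92688)  len=2.0521

Chained into 1 loop(s):
  loop 1: 10 segments, perimeter = 6.7133
Total perimeter = 6.713


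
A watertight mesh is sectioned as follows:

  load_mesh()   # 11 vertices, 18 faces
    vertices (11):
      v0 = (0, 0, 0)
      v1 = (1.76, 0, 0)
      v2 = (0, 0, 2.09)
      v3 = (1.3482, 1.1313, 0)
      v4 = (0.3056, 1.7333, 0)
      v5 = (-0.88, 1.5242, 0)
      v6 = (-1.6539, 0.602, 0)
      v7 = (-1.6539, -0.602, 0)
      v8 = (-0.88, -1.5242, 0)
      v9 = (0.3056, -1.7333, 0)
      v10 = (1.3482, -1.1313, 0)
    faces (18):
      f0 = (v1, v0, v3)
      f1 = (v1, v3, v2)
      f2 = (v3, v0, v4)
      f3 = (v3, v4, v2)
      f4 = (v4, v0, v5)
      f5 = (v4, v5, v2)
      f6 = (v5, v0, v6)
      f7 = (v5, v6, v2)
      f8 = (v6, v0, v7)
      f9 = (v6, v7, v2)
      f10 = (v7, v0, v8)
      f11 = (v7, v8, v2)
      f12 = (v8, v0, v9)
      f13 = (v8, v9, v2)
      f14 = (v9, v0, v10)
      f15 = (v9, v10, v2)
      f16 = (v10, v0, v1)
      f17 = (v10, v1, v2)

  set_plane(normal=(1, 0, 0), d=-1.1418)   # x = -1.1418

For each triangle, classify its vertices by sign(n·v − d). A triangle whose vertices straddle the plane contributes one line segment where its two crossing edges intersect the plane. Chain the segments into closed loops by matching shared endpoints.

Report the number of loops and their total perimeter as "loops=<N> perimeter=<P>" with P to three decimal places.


loops=1 perimeter=5.308

Straddling triangles (6 of 18):
  (v5,v0,v6) [++-] → (-1.1418, 0.415602, 0)–(-1.1418, 1.21223, 0)  len=0.7966
  (v5,v6,v2) [+-+] → (-1.1418, 1.21223, 0)–(-1.1418, 0.415602, 0.64713)  len=1.0264
  (v6,v0,v7) [-+-] → (-1.1418, 0.415602, 0)–(-1.1418, -0.415602, 0)  len=0.8312
  (v6,v7,v2) [--+] → (-1.1418, -0.415602, 0.64713)–(-1.1418, 0.415602, 0.64713)  len=0.8312
  (v7,v0,v8) [-++] → (-1.1418, -0.415602, 0)–(-1.1418, -1.21223, 0)  len=0.7966
  (v7,v8,v2) [-++] → (-1.1418, -1.21223, 0)–(-1.1418, -0.415602, 0.64713)  len=1.0264

Chained into 1 loop(s):
  loop 1: 6 segments, perimeter = 5.3084
Total perimeter = 5.308


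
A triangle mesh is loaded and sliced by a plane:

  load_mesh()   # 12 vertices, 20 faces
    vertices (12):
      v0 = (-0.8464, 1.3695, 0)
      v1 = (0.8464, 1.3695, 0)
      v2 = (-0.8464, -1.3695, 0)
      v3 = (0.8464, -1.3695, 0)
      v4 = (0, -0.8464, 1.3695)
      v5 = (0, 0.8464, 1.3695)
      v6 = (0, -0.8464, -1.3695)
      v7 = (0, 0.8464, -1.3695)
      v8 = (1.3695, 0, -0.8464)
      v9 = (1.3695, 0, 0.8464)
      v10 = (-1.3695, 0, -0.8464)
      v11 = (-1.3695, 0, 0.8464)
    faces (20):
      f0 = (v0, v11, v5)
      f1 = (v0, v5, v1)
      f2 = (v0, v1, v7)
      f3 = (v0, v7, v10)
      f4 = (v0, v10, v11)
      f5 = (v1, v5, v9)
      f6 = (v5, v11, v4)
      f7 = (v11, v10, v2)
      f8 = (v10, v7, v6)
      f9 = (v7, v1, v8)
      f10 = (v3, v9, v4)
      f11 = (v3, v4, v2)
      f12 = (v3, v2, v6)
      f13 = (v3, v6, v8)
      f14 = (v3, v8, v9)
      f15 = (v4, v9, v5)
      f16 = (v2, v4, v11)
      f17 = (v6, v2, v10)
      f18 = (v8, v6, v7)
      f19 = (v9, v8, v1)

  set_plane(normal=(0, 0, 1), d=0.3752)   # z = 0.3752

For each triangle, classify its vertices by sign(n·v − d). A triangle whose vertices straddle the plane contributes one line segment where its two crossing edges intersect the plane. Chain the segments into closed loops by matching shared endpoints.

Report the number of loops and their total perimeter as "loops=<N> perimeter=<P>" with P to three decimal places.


loops=1 perimeter=8.346

Straddling triangles (10 of 20):
  (v0,v11,v5) [-++] → (-1.07828, 0.762415, 0.3752)–(-0.614513, 1.22619, 0.3752)  len=0.6559
  (v0,v5,v1) [-+-] → (-0.614513, 1.22619, 0.3752)–(0.614513, 1.22619, 0.3752)  len=1.2290
  (v0,v10,v11) [--+] → (-1.3695, 0, 0.3752)–(-1.07828, 0.762415, 0.3752)  len=0.8161
  (v1,v5,v9) [-++] → (0.614513, 1.22619, 0.3752)–(1.07828, 0.762415, 0.3752)  len=0.6559
  (v11,v10,v2) [+--] → (-1.3695, 0, 0.3752)–(-1.07828, -0.762415, 0.3752)  len=0.8161
  (v3,v9,v4) [-++] → (1.07828, -0.762415, 0.3752)–(0.614513, -1.22619, 0.3752)  len=0.6559
  (v3,v4,v2) [-+-] → (0.614513, -1.22619, 0.3752)–(-0.614513, -1.22619, 0.3752)  len=1.2290
  (v3,v8,v9) [--+] → (1.3695, 0, 0.3752)–(1.07828, -0.762415, 0.3752)  len=0.8161
  (v2,v4,v11) [-++] → (-0.614513, -1.22619, 0.3752)–(-1.07828, -0.762415, 0.3752)  len=0.6559
  (v9,v8,v1) [+--] → (1.3695, 0, 0.3752)–(1.07828, 0.762415, 0.3752)  len=0.8161

Chained into 1 loop(s):
  loop 1: 10 segments, perimeter = 8.3461
Total perimeter = 8.346


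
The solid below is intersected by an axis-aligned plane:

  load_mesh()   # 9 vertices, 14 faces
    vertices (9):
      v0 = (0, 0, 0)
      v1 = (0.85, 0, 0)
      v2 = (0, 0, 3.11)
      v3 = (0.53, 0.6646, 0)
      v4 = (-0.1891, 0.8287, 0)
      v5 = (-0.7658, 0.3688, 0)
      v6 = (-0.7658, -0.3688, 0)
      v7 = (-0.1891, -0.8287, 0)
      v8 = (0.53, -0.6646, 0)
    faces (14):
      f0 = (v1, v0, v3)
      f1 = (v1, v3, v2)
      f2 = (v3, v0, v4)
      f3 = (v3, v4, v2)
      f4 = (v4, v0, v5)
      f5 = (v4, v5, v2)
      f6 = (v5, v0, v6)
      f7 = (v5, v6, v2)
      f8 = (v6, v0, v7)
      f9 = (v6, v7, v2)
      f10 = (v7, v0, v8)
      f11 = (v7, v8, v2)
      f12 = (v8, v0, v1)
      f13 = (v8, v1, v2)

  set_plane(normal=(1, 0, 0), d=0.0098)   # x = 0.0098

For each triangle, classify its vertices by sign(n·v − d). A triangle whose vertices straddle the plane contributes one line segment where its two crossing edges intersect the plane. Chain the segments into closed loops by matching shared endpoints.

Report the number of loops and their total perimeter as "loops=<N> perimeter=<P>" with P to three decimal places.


Straddling triangles (8 of 14):
  (v1,v0,v3) [+-+] → (0.0098, 0, 0)–(0.0098, 0.0122888, 0)  len=0.0123
  (v1,v3,v2) [++-] → (0.0098, 0.0122888, 3.05249)–(0.0098, 0, 3.07414)  len=0.0249
  (v3,v0,v4) [+--] → (0.0098, 0.0122888, 0)–(0.0098, 0.783311, 0)  len=0.7710
  (v3,v4,v2) [+--] → (0.0098, 0.783311, 0)–(0.0098, 0.0122888, 3.05249)  len=3.1484
  (v7,v0,v8) [--+] → (0.0098, -0.0122888, 0)–(0.0098, -0.783311, 0)  len=0.7710
  (v7,v8,v2) [-+-] → (0.0098, -0.783311, 0)–(0.0098, -0.0122888, 3.05249)  len=3.1484
  (v8,v0,v1) [+-+] → (0.0098, -0.0122888, 0)–(0.0098, 0, 0)  len=0.0123
  (v8,v1,v2) [++-] → (0.0098, 0, 3.07414)–(0.0098, -0.0122888, 3.05249)  len=0.0249

Chained into 1 loop(s):
  loop 1: 8 segments, perimeter = 7.9131
Total perimeter = 7.913

loops=1 perimeter=7.913


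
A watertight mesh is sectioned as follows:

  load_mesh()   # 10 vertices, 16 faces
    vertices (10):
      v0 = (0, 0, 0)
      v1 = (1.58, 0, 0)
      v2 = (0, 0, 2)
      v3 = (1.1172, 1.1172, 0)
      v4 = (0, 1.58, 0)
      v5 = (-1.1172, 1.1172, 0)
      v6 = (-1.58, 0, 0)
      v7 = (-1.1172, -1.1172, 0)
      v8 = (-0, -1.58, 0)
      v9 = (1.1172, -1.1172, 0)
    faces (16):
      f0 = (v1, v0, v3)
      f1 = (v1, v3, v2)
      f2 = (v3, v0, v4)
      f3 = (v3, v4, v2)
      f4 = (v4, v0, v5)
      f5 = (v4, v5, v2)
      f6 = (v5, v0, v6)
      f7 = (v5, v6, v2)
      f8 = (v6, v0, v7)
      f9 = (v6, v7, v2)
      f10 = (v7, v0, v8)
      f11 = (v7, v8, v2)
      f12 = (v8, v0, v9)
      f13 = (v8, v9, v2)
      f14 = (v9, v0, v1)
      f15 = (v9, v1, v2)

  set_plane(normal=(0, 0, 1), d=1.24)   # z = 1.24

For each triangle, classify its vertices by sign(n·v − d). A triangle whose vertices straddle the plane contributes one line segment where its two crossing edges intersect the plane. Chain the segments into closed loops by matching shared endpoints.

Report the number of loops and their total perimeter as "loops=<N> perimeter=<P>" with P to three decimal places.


Straddling triangles (8 of 16):
  (v1,v3,v2) [--+] → (0.424536, 0.424536, 1.24)–(0.6004, 0, 1.24)  len=0.4595
  (v3,v4,v2) [--+] → (0, 0.6004, 1.24)–(0.424536, 0.424536, 1.24)  len=0.4595
  (v4,v5,v2) [--+] → (-0.424536, 0.424536, 1.24)–(0, 0.6004, 1.24)  len=0.4595
  (v5,v6,v2) [--+] → (-0.6004, 0, 1.24)–(-0.424536, 0.424536, 1.24)  len=0.4595
  (v6,v7,v2) [--+] → (-0.424536, -0.424536, 1.24)–(-0.6004, 0, 1.24)  len=0.4595
  (v7,v8,v2) [--+] → (0, -0.6004, 1.24)–(-0.424536, -0.424536, 1.24)  len=0.4595
  (v8,v9,v2) [--+] → (0.424536, -0.424536, 1.24)–(0, -0.6004, 1.24)  len=0.4595
  (v9,v1,v2) [--+] → (0.6004, 0, 1.24)–(0.424536, -0.424536, 1.24)  len=0.4595

Chained into 1 loop(s):
  loop 1: 8 segments, perimeter = 3.6762
Total perimeter = 3.676

loops=1 perimeter=3.676


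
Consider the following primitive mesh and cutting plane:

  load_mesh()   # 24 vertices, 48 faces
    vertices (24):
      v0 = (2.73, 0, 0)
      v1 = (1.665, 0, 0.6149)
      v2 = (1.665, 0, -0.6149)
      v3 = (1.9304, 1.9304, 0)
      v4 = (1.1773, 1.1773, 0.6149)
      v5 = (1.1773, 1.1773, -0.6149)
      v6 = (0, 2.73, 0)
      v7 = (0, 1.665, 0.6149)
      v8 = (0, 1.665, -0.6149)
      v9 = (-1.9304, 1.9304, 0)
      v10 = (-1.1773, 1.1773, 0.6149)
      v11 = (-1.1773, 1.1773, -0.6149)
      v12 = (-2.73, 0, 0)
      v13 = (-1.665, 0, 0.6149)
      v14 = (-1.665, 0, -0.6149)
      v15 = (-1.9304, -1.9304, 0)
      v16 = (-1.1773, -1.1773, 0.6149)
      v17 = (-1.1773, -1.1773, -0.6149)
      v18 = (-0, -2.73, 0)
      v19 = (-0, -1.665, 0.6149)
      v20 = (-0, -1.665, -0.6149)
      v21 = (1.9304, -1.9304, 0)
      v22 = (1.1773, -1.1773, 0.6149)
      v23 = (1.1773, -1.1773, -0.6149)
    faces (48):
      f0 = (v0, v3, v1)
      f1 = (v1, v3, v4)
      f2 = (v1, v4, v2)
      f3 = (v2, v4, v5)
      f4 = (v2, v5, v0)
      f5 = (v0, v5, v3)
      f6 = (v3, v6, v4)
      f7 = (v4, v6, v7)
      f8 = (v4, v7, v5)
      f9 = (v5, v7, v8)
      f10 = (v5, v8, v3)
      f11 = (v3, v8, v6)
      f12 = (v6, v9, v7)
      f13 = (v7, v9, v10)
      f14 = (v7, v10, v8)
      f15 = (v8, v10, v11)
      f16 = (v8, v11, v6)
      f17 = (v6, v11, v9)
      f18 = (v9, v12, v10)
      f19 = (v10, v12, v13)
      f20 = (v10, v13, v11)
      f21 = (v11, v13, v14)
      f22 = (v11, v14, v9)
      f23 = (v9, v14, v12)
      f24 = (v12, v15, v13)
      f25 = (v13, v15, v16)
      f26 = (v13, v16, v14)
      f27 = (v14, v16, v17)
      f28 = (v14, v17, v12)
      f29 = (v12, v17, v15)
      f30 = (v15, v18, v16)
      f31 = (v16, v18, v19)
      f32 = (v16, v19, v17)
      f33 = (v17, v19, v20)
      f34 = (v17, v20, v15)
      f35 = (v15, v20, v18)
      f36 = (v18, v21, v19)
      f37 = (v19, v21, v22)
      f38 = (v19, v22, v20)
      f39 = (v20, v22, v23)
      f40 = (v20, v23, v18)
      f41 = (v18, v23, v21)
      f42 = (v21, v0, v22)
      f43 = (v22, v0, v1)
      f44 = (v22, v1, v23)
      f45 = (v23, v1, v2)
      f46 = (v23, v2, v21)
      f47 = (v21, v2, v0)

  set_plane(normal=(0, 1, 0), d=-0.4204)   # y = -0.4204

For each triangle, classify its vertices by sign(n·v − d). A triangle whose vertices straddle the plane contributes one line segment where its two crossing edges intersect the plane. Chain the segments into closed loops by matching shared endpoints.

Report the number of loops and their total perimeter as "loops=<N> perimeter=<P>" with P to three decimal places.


Straddling triangles (12 of 48):
  (v12,v15,v13) [+-+] → (-2.55586, -0.4204, 0)–(-1.7228, -0.4204, 0.480988)  len=0.9619
  (v13,v15,v16) [+--] → (-1.7228, -0.4204, 0.480988)–(-1.49085, -0.4204, 0.6149)  len=0.2678
  (v13,v16,v14) [+-+] → (-1.49085, -0.4204, 0.6149)–(-1.49085, -0.4204, -0.175753)  len=0.7907
  (v14,v16,v17) [+--] → (-1.49085, -0.4204, -0.175753)–(-1.49085, -0.4204, -0.6149)  len=0.4391
  (v14,v17,v12) [+-+] → (-1.49085, -0.4204, -0.6149)–(-2.17555, -0.4204, -0.219574)  len=0.7906
  (v12,v17,v15) [+--] → (-2.17555, -0.4204, -0.219574)–(-2.55586, -0.4204, 0)  len=0.4391
  (v21,v0,v22) [-+-] → (2.55586, -0.4204, 0)–(2.17555, -0.4204, 0.219574)  len=0.4391
  (v22,v0,v1) [-++] → (2.17555, -0.4204, 0.219574)–(1.49085, -0.4204, 0.6149)  len=0.7906
  (v22,v1,v23) [-+-] → (1.49085, -0.4204, 0.6149)–(1.49085, -0.4204, 0.175753)  len=0.4391
  (v23,v1,v2) [-++] → (1.49085, -0.4204, 0.175753)–(1.49085, -0.4204, -0.6149)  len=0.7907
  (v23,v2,v21) [-+-] → (1.49085, -0.4204, -0.6149)–(1.7228, -0.4204, -0.480988)  len=0.2678
  (v21,v2,v0) [-++] → (1.7228, -0.4204, -0.480988)–(2.55586, -0.4204, 0)  len=0.9619

Chained into 2 loop(s):
  loop 1: 6 segments, perimeter = 3.6894
  loop 2: 6 segments, perimeter = 3.6894
Total perimeter = 7.379

loops=2 perimeter=7.379


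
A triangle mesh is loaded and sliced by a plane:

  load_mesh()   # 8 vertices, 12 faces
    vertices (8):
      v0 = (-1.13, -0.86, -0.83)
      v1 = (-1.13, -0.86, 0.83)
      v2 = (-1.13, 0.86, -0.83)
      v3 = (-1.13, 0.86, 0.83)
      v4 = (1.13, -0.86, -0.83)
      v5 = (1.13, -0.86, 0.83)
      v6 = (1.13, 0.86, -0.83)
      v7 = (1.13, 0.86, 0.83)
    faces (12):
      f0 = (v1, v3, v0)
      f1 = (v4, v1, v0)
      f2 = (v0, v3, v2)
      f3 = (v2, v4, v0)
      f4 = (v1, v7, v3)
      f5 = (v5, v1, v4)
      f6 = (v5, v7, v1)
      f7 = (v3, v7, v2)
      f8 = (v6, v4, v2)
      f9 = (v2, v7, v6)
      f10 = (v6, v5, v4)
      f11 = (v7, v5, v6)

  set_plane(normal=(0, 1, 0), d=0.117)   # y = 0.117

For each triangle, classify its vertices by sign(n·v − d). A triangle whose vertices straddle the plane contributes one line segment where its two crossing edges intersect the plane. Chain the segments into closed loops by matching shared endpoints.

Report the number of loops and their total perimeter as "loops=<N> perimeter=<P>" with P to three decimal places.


Straddling triangles (8 of 12):
  (v1,v3,v0) [-+-] → (-1.13, 0.117, 0.83)–(-1.13, 0.117, 0.112919)  len=0.7171
  (v0,v3,v2) [-++] → (-1.13, 0.117, 0.112919)–(-1.13, 0.117, -0.83)  len=0.9429
  (v2,v4,v0) [+--] → (-0.153733, 0.117, -0.83)–(-1.13, 0.117, -0.83)  len=0.9763
  (v1,v7,v3) [-++] → (0.153733, 0.117, 0.83)–(-1.13, 0.117, 0.83)  len=1.2837
  (v5,v7,v1) [-+-] → (1.13, 0.117, 0.83)–(0.153733, 0.117, 0.83)  len=0.9763
  (v6,v4,v2) [+-+] → (1.13, 0.117, -0.83)–(-0.153733, 0.117, -0.83)  len=1.2837
  (v6,v5,v4) [+--] → (1.13, 0.117, -0.112919)–(1.13, 0.117, -0.83)  len=0.7171
  (v7,v5,v6) [+-+] → (1.13, 0.117, 0.83)–(1.13, 0.117, -0.112919)  len=0.9429

Chained into 1 loop(s):
  loop 1: 8 segments, perimeter = 7.8400
Total perimeter = 7.840

loops=1 perimeter=7.840
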